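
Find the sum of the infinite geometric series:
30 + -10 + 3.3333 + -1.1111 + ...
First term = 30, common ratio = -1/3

For |r| < 1, S = a / (1 - r)
S = 30 / (1 - (-1/3))
S = 30 / (4/3)
S = 45/2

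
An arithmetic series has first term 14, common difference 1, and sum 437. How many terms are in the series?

Using S = n/2 × [2a + (n-1)d]
437 = n/2 × [2(14) + (n-1)(1)]
437 = n/2 × [28 + 1n - 1]
874 = n × [27 + 1n]
1n² + (27)n - 874 = 0
Discriminant: Δ = (27)² - 4(1)(-874) = 729 + 3496 = 4225
√Δ = 65
n = [-(27) + √Δ] / (2·1) = (-27 + 65) / 2 = 38 / 2 = 19
(The negative root is discarded since n must be a positive integer.)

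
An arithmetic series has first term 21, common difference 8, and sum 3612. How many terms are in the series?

Using S = n/2 × [2a + (n-1)d]
3612 = n/2 × [2(21) + (n-1)(8)]
3612 = n/2 × [42 + 8n - 8]
7224 = n × [34 + 8n]
8n² + (34)n - 7224 = 0
Discriminant: Δ = (34)² - 4(8)(-7224) = 1156 + 231168 = 232324
√Δ = 482
n = [-(34) + √Δ] / (2·8) = (-34 + 482) / 16 = 448 / 16 = 28
(The negative root is discarded since n must be a positive integer.)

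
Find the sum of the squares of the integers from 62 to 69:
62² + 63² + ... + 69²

Use ∑_{k=1}^{n} k² = n(n+1)(2n+1)/6, then subtract the first 61 terms.
∑_{k=1}^{69} k² = 69×70×139/6 = 111895
∑_{k=1}^{61} k² = 61×62×123/6 = 77531
∑_{k=62}^{69} k² = 111895 - 77531 = 34364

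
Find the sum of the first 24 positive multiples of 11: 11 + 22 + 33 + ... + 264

Factor out 11: = 11(1 + 2 + ... + 24) = 11 × n(n+1)/2
= 11 × 24×25/2
= 11 × 300
= 3300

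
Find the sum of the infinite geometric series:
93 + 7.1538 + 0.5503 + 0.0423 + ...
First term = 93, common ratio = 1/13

For |r| < 1, S = a / (1 - r)
S = 93 / (1 - (1/13))
S = 93 / (12/13)
S = 403/4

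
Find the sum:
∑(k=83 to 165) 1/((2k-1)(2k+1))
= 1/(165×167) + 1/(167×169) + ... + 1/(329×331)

Partial fractions: 1/((2k-1)(2k+1)) = (1/2)[1/(2k-1) - 1/(2k+1)]
The series telescopes:
= (1/2)[1/165 - 1/331]
= 83/54615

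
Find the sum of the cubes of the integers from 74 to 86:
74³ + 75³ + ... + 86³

Use ∑_{k=1}^{n} k³ = [n(n+1)/2]², then subtract the first 73 terms.
∑_{k=1}^{86} k³ = [86×87/2]² = 3741² = 13995081
∑_{k=1}^{73} k³ = [73×74/2]² = 2701² = 7295401
∑_{k=74}^{86} k³ = 13995081 - 7295401 = 6699680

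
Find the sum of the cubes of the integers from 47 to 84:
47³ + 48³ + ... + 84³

Use ∑_{k=1}^{n} k³ = [n(n+1)/2]², then subtract the first 46 terms.
∑_{k=1}^{84} k³ = [84×85/2]² = 3570² = 12744900
∑_{k=1}^{46} k³ = [46×47/2]² = 1081² = 1168561
∑_{k=47}^{84} k³ = 12744900 - 1168561 = 11576339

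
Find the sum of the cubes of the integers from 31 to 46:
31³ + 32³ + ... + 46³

Use ∑_{k=1}^{n} k³ = [n(n+1)/2]², then subtract the first 30 terms.
∑_{k=1}^{46} k³ = [46×47/2]² = 1081² = 1168561
∑_{k=1}^{30} k³ = [30×31/2]² = 465² = 216225
∑_{k=31}^{46} k³ = 1168561 - 216225 = 952336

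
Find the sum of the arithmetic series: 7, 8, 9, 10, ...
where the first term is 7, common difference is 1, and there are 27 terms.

Sₙ = n/2 × (first + last)
Last term = a + (n-1)d = 7 + (27-1)×1 = 33
S_27 = 27/2 × (7 + 33)
S_27 = 27/2 × 40 = 540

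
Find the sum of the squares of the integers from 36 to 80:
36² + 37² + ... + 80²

Use ∑_{k=1}^{n} k² = n(n+1)(2n+1)/6, then subtract the first 35 terms.
∑_{k=1}^{80} k² = 80×81×161/6 = 173880
∑_{k=1}^{35} k² = 35×36×71/6 = 14910
∑_{k=36}^{80} k² = 173880 - 14910 = 158970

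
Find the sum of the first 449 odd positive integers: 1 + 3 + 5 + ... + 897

Sum of first n odd numbers = n²
= 449²
= 201601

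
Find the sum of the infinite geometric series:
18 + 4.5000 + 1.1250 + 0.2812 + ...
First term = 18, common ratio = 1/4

For |r| < 1, S = a / (1 - r)
S = 18 / (1 - (1/4))
S = 18 / (3/4)
S = 24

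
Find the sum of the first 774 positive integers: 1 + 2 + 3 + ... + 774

Formula: ∑k = n(n+1)/2
= 774×775/2
= 599850/2
= 299925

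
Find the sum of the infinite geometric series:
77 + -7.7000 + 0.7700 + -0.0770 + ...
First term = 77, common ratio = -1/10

For |r| < 1, S = a / (1 - r)
S = 77 / (1 - (-1/10))
S = 77 / (11/10)
S = 70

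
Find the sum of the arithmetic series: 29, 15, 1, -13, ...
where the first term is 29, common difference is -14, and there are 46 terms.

Sₙ = n/2 × (first + last)
Last term = a + (n-1)d = 29 + (46-1)×(-14) = -601
S_46 = 46/2 × (29 + (-601))
S_46 = 46/2 × (-572) = -13156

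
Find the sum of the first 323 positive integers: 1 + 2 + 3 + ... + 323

Formula: ∑k = n(n+1)/2
= 323×324/2
= 104652/2
= 52326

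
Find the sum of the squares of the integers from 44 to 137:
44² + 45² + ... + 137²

Use ∑_{k=1}^{n} k² = n(n+1)(2n+1)/6, then subtract the first 43 terms.
∑_{k=1}^{137} k² = 137×138×275/6 = 866525
∑_{k=1}^{43} k² = 43×44×87/6 = 27434
∑_{k=44}^{137} k² = 866525 - 27434 = 839091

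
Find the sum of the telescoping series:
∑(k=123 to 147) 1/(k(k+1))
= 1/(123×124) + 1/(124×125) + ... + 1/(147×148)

Partial fractions: 1/(k(k+1)) = 1/k - 1/(k+1)
The series telescopes:
= (1/123 - 1/124) + (1/124 - 1/125) + ... + (1/147 - 1/148)
= 1/123 - 1/148
= 25/18204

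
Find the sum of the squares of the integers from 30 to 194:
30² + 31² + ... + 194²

Use ∑_{k=1}^{n} k² = n(n+1)(2n+1)/6, then subtract the first 29 terms.
∑_{k=1}^{194} k² = 194×195×389/6 = 2452645
∑_{k=1}^{29} k² = 29×30×59/6 = 8555
∑_{k=30}^{194} k² = 2452645 - 8555 = 2444090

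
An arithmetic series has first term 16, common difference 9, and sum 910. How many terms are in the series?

Using S = n/2 × [2a + (n-1)d]
910 = n/2 × [2(16) + (n-1)(9)]
910 = n/2 × [32 + 9n - 9]
1820 = n × [23 + 9n]
9n² + (23)n - 1820 = 0
Discriminant: Δ = (23)² - 4(9)(-1820) = 529 + 65520 = 66049
√Δ = 257
n = [-(23) + √Δ] / (2·9) = (-23 + 257) / 18 = 234 / 18 = 13
(The negative root is discarded since n must be a positive integer.)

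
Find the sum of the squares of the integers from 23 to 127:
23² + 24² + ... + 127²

Use ∑_{k=1}^{n} k² = n(n+1)(2n+1)/6, then subtract the first 22 terms.
∑_{k=1}^{127} k² = 127×128×255/6 = 690880
∑_{k=1}^{22} k² = 22×23×45/6 = 3795
∑_{k=23}^{127} k² = 690880 - 3795 = 687085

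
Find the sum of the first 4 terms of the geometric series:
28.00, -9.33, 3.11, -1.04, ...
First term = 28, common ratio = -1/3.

Sₙ = a(1 - rⁿ) / (1 - r)
S_4 = 28(1 - (-1/3)^4) / (1 - (-1/3))
S_4 = 28(1 - (1/81)) / (4/3)
S_4 = 560/27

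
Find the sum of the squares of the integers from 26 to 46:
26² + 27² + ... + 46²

Use ∑_{k=1}^{n} k² = n(n+1)(2n+1)/6, then subtract the first 25 terms.
∑_{k=1}^{46} k² = 46×47×93/6 = 33511
∑_{k=1}^{25} k² = 25×26×51/6 = 5525
∑_{k=26}^{46} k² = 33511 - 5525 = 27986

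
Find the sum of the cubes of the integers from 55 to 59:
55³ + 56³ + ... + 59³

Use ∑_{k=1}^{n} k³ = [n(n+1)/2]², then subtract the first 54 terms.
∑_{k=1}^{59} k³ = [59×60/2]² = 1770² = 3132900
∑_{k=1}^{54} k³ = [54×55/2]² = 1485² = 2205225
∑_{k=55}^{59} k³ = 3132900 - 2205225 = 927675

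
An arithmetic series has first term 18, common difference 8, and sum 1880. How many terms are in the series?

Using S = n/2 × [2a + (n-1)d]
1880 = n/2 × [2(18) + (n-1)(8)]
1880 = n/2 × [36 + 8n - 8]
3760 = n × [28 + 8n]
8n² + (28)n - 3760 = 0
Discriminant: Δ = (28)² - 4(8)(-3760) = 784 + 120320 = 121104
√Δ = 348
n = [-(28) + √Δ] / (2·8) = (-28 + 348) / 16 = 320 / 16 = 20
(The negative root is discarded since n must be a positive integer.)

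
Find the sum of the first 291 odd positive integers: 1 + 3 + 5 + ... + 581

Sum of first n odd numbers = n²
= 291²
= 84681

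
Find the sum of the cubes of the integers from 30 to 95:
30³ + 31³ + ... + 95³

Use ∑_{k=1}^{n} k³ = [n(n+1)/2]², then subtract the first 29 terms.
∑_{k=1}^{95} k³ = [95×96/2]² = 4560² = 20793600
∑_{k=1}^{29} k³ = [29×30/2]² = 435² = 189225
∑_{k=30}^{95} k³ = 20793600 - 189225 = 20604375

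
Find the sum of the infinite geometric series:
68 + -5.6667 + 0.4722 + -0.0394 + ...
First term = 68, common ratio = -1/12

For |r| < 1, S = a / (1 - r)
S = 68 / (1 - (-1/12))
S = 68 / (13/12)
S = 816/13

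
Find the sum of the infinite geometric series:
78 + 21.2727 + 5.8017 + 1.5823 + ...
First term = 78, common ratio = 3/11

For |r| < 1, S = a / (1 - r)
S = 78 / (1 - (3/11))
S = 78 / (8/11)
S = 429/4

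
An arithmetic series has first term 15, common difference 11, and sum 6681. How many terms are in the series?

Using S = n/2 × [2a + (n-1)d]
6681 = n/2 × [2(15) + (n-1)(11)]
6681 = n/2 × [30 + 11n - 11]
13362 = n × [19 + 11n]
11n² + (19)n - 13362 = 0
Discriminant: Δ = (19)² - 4(11)(-13362) = 361 + 587928 = 588289
√Δ = 767
n = [-(19) + √Δ] / (2·11) = (-19 + 767) / 22 = 748 / 22 = 34
(The negative root is discarded since n must be a positive integer.)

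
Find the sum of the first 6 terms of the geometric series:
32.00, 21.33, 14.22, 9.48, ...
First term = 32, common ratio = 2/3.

Sₙ = a(1 - rⁿ) / (1 - r)
S_6 = 32(1 - (2/3)^6) / (1 - (2/3))
S_6 = 32(1 - (64/729)) / (1/3)
S_6 = 21280/243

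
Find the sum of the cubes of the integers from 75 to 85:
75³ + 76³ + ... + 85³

Use ∑_{k=1}^{n} k³ = [n(n+1)/2]², then subtract the first 74 terms.
∑_{k=1}^{85} k³ = [85×86/2]² = 3655² = 13359025
∑_{k=1}^{74} k³ = [74×75/2]² = 2775² = 7700625
∑_{k=75}^{85} k³ = 13359025 - 7700625 = 5658400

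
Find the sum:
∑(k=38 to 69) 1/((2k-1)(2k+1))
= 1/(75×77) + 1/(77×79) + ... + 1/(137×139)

Partial fractions: 1/((2k-1)(2k+1)) = (1/2)[1/(2k-1) - 1/(2k+1)]
The series telescopes:
= (1/2)[1/75 - 1/139]
= 32/10425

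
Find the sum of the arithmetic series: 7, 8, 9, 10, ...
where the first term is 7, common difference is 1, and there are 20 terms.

Sₙ = n/2 × (first + last)
Last term = a + (n-1)d = 7 + (20-1)×1 = 26
S_20 = 20/2 × (7 + 26)
S_20 = 20/2 × 33 = 330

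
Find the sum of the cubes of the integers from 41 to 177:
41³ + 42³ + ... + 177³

Use ∑_{k=1}^{n} k³ = [n(n+1)/2]², then subtract the first 40 terms.
∑_{k=1}^{177} k³ = [177×178/2]² = 15753² = 248157009
∑_{k=1}^{40} k³ = [40×41/2]² = 820² = 672400
∑_{k=41}^{177} k³ = 248157009 - 672400 = 247484609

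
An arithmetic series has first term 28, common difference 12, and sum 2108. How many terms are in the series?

Using S = n/2 × [2a + (n-1)d]
2108 = n/2 × [2(28) + (n-1)(12)]
2108 = n/2 × [56 + 12n - 12]
4216 = n × [44 + 12n]
12n² + (44)n - 4216 = 0
Discriminant: Δ = (44)² - 4(12)(-4216) = 1936 + 202368 = 204304
√Δ = 452
n = [-(44) + √Δ] / (2·12) = (-44 + 452) / 24 = 408 / 24 = 17
(The negative root is discarded since n must be a positive integer.)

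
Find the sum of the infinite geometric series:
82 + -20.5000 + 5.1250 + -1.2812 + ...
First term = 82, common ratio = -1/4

For |r| < 1, S = a / (1 - r)
S = 82 / (1 - (-1/4))
S = 82 / (5/4)
S = 328/5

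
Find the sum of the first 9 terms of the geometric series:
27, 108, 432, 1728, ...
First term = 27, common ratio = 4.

Sₙ = a(1 - rⁿ) / (1 - r)
S_9 = 27(1 - 4^9) / (1 - 4)
S_9 = 27(1 - 262144) / (-3)
S_9 = 2359287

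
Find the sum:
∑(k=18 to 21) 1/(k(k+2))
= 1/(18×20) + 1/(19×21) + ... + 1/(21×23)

Partial fractions: 1/(k(k+2)) = (1/2)[1/k - 1/(k+2)]
Telescoping leaves the first two and last two terms:
= (1/2)[1/18 + 1/19 - 1/22 - 1/23]
= 833/86526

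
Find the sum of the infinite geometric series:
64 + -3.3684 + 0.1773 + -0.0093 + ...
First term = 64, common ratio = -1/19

For |r| < 1, S = a / (1 - r)
S = 64 / (1 - (-1/19))
S = 64 / (20/19)
S = 304/5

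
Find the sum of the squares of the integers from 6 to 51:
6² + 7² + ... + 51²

Use ∑_{k=1}^{n} k² = n(n+1)(2n+1)/6, then subtract the first 5 terms.
∑_{k=1}^{51} k² = 51×52×103/6 = 45526
∑_{k=1}^{5} k² = 5×6×11/6 = 55
∑_{k=6}^{51} k² = 45526 - 55 = 45471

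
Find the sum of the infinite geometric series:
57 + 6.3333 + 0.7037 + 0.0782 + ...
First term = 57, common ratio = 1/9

For |r| < 1, S = a / (1 - r)
S = 57 / (1 - (1/9))
S = 57 / (8/9)
S = 513/8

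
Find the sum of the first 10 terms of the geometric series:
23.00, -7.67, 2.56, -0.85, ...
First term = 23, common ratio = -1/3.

Sₙ = a(1 - rⁿ) / (1 - r)
S_10 = 23(1 - (-1/3)^10) / (1 - (-1/3))
S_10 = 23(1 - (1/59049)) / (4/3)
S_10 = 339526/19683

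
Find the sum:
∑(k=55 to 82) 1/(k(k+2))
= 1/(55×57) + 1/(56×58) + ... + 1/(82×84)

Partial fractions: 1/(k(k+2)) = (1/2)[1/k - 1/(k+2)]
Telescoping leaves the first two and last two terms:
= (1/2)[1/55 + 1/56 - 1/83 - 1/84]
= 9269/1533840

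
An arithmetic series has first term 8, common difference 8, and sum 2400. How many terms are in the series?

Using S = n/2 × [2a + (n-1)d]
2400 = n/2 × [2(8) + (n-1)(8)]
2400 = n/2 × [16 + 8n - 8]
4800 = n × [8 + 8n]
8n² + (8)n - 4800 = 0
Discriminant: Δ = (8)² - 4(8)(-4800) = 64 + 153600 = 153664
√Δ = 392
n = [-(8) + √Δ] / (2·8) = (-8 + 392) / 16 = 384 / 16 = 24
(The negative root is discarded since n must be a positive integer.)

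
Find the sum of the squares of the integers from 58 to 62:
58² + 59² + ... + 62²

Use ∑_{k=1}^{n} k² = n(n+1)(2n+1)/6, then subtract the first 57 terms.
∑_{k=1}^{62} k² = 62×63×125/6 = 81375
∑_{k=1}^{57} k² = 57×58×115/6 = 63365
∑_{k=58}^{62} k² = 81375 - 63365 = 18010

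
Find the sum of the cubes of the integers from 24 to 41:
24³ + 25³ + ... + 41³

Use ∑_{k=1}^{n} k³ = [n(n+1)/2]², then subtract the first 23 terms.
∑_{k=1}^{41} k³ = [41×42/2]² = 861² = 741321
∑_{k=1}^{23} k³ = [23×24/2]² = 276² = 76176
∑_{k=24}^{41} k³ = 741321 - 76176 = 665145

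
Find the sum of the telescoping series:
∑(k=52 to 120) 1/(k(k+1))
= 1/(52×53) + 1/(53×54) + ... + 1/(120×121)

Partial fractions: 1/(k(k+1)) = 1/k - 1/(k+1)
The series telescopes:
= (1/52 - 1/53) + (1/53 - 1/54) + ... + (1/120 - 1/121)
= 1/52 - 1/121
= 69/6292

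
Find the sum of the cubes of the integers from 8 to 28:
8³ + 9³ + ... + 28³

Use ∑_{k=1}^{n} k³ = [n(n+1)/2]², then subtract the first 7 terms.
∑_{k=1}^{28} k³ = [28×29/2]² = 406² = 164836
∑_{k=1}^{7} k³ = [7×8/2]² = 28² = 784
∑_{k=8}^{28} k³ = 164836 - 784 = 164052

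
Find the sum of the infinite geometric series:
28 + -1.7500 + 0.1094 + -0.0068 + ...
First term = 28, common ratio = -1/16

For |r| < 1, S = a / (1 - r)
S = 28 / (1 - (-1/16))
S = 28 / (17/16)
S = 448/17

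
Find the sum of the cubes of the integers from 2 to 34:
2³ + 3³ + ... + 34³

Use ∑_{k=1}^{n} k³ = [n(n+1)/2]², then subtract the first 1 terms.
∑_{k=1}^{34} k³ = [34×35/2]² = 595² = 354025
∑_{k=1}^{1} k³ = [1×2/2]² = 1² = 1
∑_{k=2}^{34} k³ = 354025 - 1 = 354024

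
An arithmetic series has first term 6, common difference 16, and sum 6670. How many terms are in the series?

Using S = n/2 × [2a + (n-1)d]
6670 = n/2 × [2(6) + (n-1)(16)]
6670 = n/2 × [12 + 16n - 16]
13340 = n × [-4 + 16n]
16n² + (-4)n - 13340 = 0
Discriminant: Δ = (-4)² - 4(16)(-13340) = 16 + 853760 = 853776
√Δ = 924
n = [-(-4) + √Δ] / (2·16) = (4 + 924) / 32 = 928 / 32 = 29
(The negative root is discarded since n must be a positive integer.)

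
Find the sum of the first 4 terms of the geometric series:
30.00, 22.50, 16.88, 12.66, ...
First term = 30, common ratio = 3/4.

Sₙ = a(1 - rⁿ) / (1 - r)
S_4 = 30(1 - (3/4)^4) / (1 - (3/4))
S_4 = 30(1 - (81/256)) / (1/4)
S_4 = 2625/32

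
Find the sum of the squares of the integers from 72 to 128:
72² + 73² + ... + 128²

Use ∑_{k=1}^{n} k² = n(n+1)(2n+1)/6, then subtract the first 71 terms.
∑_{k=1}^{128} k² = 128×129×257/6 = 707264
∑_{k=1}^{71} k² = 71×72×143/6 = 121836
∑_{k=72}^{128} k² = 707264 - 121836 = 585428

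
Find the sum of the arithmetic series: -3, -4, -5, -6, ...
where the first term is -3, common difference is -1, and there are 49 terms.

Sₙ = n/2 × (first + last)
Last term = a + (n-1)d = -3 + (49-1)×(-1) = -51
S_49 = 49/2 × (-3 + (-51))
S_49 = 49/2 × (-54) = -1323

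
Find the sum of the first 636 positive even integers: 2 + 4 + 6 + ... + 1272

Sum of first n even numbers = n(n+1)
= 636×637
= 405132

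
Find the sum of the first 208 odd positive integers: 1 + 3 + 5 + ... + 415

Sum of first n odd numbers = n²
= 208²
= 43264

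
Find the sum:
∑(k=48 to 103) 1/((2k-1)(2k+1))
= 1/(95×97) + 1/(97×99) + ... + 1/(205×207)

Partial fractions: 1/((2k-1)(2k+1)) = (1/2)[1/(2k-1) - 1/(2k+1)]
The series telescopes:
= (1/2)[1/95 - 1/207]
= 56/19665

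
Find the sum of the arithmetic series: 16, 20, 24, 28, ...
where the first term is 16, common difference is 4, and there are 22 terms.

Sₙ = n/2 × (first + last)
Last term = a + (n-1)d = 16 + (22-1)×4 = 100
S_22 = 22/2 × (16 + 100)
S_22 = 22/2 × 116 = 1276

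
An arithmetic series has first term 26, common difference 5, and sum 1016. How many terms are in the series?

Using S = n/2 × [2a + (n-1)d]
1016 = n/2 × [2(26) + (n-1)(5)]
1016 = n/2 × [52 + 5n - 5]
2032 = n × [47 + 5n]
5n² + (47)n - 2032 = 0
Discriminant: Δ = (47)² - 4(5)(-2032) = 2209 + 40640 = 42849
√Δ = 207
n = [-(47) + √Δ] / (2·5) = (-47 + 207) / 10 = 160 / 10 = 16
(The negative root is discarded since n must be a positive integer.)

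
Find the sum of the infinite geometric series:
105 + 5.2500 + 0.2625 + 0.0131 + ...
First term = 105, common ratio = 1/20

For |r| < 1, S = a / (1 - r)
S = 105 / (1 - (1/20))
S = 105 / (19/20)
S = 2100/19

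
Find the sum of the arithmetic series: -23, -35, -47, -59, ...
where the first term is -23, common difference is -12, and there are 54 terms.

Sₙ = n/2 × (first + last)
Last term = a + (n-1)d = -23 + (54-1)×(-12) = -659
S_54 = 54/2 × (-23 + (-659))
S_54 = 54/2 × (-682) = -18414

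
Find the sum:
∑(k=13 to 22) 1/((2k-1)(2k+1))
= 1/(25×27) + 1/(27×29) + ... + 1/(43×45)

Partial fractions: 1/((2k-1)(2k+1)) = (1/2)[1/(2k-1) - 1/(2k+1)]
The series telescopes:
= (1/2)[1/25 - 1/45]
= 2/225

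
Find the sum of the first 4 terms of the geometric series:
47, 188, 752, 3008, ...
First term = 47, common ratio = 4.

Sₙ = a(1 - rⁿ) / (1 - r)
S_4 = 47(1 - 4^4) / (1 - 4)
S_4 = 47(1 - 256) / (-3)
S_4 = 3995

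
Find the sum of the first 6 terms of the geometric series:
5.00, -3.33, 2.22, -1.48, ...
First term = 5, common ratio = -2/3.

Sₙ = a(1 - rⁿ) / (1 - r)
S_6 = 5(1 - (-2/3)^6) / (1 - (-2/3))
S_6 = 5(1 - (64/729)) / (5/3)
S_6 = 665/243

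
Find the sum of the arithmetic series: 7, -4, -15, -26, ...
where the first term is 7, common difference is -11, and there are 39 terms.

Sₙ = n/2 × (first + last)
Last term = a + (n-1)d = 7 + (39-1)×(-11) = -411
S_39 = 39/2 × (7 + (-411))
S_39 = 39/2 × (-404) = -7878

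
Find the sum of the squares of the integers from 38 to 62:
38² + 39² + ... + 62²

Use ∑_{k=1}^{n} k² = n(n+1)(2n+1)/6, then subtract the first 37 terms.
∑_{k=1}^{62} k² = 62×63×125/6 = 81375
∑_{k=1}^{37} k² = 37×38×75/6 = 17575
∑_{k=38}^{62} k² = 81375 - 17575 = 63800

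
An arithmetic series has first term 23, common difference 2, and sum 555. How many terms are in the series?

Using S = n/2 × [2a + (n-1)d]
555 = n/2 × [2(23) + (n-1)(2)]
555 = n/2 × [46 + 2n - 2]
1110 = n × [44 + 2n]
2n² + (44)n - 1110 = 0
Discriminant: Δ = (44)² - 4(2)(-1110) = 1936 + 8880 = 10816
√Δ = 104
n = [-(44) + √Δ] / (2·2) = (-44 + 104) / 4 = 60 / 4 = 15
(The negative root is discarded since n must be a positive integer.)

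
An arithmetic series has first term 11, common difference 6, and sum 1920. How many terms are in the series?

Using S = n/2 × [2a + (n-1)d]
1920 = n/2 × [2(11) + (n-1)(6)]
1920 = n/2 × [22 + 6n - 6]
3840 = n × [16 + 6n]
6n² + (16)n - 3840 = 0
Discriminant: Δ = (16)² - 4(6)(-3840) = 256 + 92160 = 92416
√Δ = 304
n = [-(16) + √Δ] / (2·6) = (-16 + 304) / 12 = 288 / 12 = 24
(The negative root is discarded since n must be a positive integer.)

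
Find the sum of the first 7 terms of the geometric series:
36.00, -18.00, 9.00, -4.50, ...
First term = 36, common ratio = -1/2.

Sₙ = a(1 - rⁿ) / (1 - r)
S_7 = 36(1 - (-1/2)^7) / (1 - (-1/2))
S_7 = 36(1 - (-1/128)) / (3/2)
S_7 = 387/16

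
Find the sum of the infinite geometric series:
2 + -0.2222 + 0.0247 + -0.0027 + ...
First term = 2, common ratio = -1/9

For |r| < 1, S = a / (1 - r)
S = 2 / (1 - (-1/9))
S = 2 / (10/9)
S = 9/5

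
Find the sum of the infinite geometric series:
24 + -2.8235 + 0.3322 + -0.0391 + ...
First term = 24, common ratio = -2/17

For |r| < 1, S = a / (1 - r)
S = 24 / (1 - (-2/17))
S = 24 / (19/17)
S = 408/19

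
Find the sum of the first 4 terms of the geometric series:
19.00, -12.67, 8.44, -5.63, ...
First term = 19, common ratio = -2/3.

Sₙ = a(1 - rⁿ) / (1 - r)
S_4 = 19(1 - (-2/3)^4) / (1 - (-2/3))
S_4 = 19(1 - (16/81)) / (5/3)
S_4 = 247/27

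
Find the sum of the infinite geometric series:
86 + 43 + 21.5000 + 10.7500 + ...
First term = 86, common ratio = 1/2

For |r| < 1, S = a / (1 - r)
S = 86 / (1 - (1/2))
S = 86 / (1/2)
S = 172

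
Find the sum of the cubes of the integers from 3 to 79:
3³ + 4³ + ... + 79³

Use ∑_{k=1}^{n} k³ = [n(n+1)/2]², then subtract the first 2 terms.
∑_{k=1}^{79} k³ = [79×80/2]² = 3160² = 9985600
∑_{k=1}^{2} k³ = [2×3/2]² = 3² = 9
∑_{k=3}^{79} k³ = 9985600 - 9 = 9985591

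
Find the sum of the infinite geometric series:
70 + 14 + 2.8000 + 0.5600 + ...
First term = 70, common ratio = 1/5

For |r| < 1, S = a / (1 - r)
S = 70 / (1 - (1/5))
S = 70 / (4/5)
S = 175/2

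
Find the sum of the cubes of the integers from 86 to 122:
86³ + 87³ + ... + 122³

Use ∑_{k=1}^{n} k³ = [n(n+1)/2]², then subtract the first 85 terms.
∑_{k=1}^{122} k³ = [122×123/2]² = 7503² = 56295009
∑_{k=1}^{85} k³ = [85×86/2]² = 3655² = 13359025
∑_{k=86}^{122} k³ = 56295009 - 13359025 = 42935984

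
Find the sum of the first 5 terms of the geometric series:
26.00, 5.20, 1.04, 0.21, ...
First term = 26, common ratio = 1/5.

Sₙ = a(1 - rⁿ) / (1 - r)
S_5 = 26(1 - (1/5)^5) / (1 - (1/5))
S_5 = 26(1 - (1/3125)) / (4/5)
S_5 = 20306/625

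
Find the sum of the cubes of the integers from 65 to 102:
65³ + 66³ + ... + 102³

Use ∑_{k=1}^{n} k³ = [n(n+1)/2]², then subtract the first 64 terms.
∑_{k=1}^{102} k³ = [102×103/2]² = 5253² = 27594009
∑_{k=1}^{64} k³ = [64×65/2]² = 2080² = 4326400
∑_{k=65}^{102} k³ = 27594009 - 4326400 = 23267609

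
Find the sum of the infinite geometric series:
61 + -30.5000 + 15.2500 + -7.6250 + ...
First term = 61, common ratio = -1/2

For |r| < 1, S = a / (1 - r)
S = 61 / (1 - (-1/2))
S = 61 / (3/2)
S = 122/3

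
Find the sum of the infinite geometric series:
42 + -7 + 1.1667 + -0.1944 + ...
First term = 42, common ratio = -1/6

For |r| < 1, S = a / (1 - r)
S = 42 / (1 - (-1/6))
S = 42 / (7/6)
S = 36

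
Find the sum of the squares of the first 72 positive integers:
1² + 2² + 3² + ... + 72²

Formula: ∑k² = n(n+1)(2n+1)/6
= 72×73×145/6
= 762120/6
= 127020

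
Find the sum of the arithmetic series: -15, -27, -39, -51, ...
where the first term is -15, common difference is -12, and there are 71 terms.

Sₙ = n/2 × (first + last)
Last term = a + (n-1)d = -15 + (71-1)×(-12) = -855
S_71 = 71/2 × (-15 + (-855))
S_71 = 71/2 × (-870) = -30885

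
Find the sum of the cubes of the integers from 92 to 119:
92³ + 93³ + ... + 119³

Use ∑_{k=1}^{n} k³ = [n(n+1)/2]², then subtract the first 91 terms.
∑_{k=1}^{119} k³ = [119×120/2]² = 7140² = 50979600
∑_{k=1}^{91} k³ = [91×92/2]² = 4186² = 17522596
∑_{k=92}^{119} k³ = 50979600 - 17522596 = 33457004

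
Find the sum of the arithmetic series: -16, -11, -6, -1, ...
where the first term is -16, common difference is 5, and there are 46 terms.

Sₙ = n/2 × (first + last)
Last term = a + (n-1)d = -16 + (46-1)×5 = 209
S_46 = 46/2 × (-16 + 209)
S_46 = 46/2 × 193 = 4439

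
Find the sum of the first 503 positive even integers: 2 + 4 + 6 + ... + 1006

Sum of first n even numbers = n(n+1)
= 503×504
= 253512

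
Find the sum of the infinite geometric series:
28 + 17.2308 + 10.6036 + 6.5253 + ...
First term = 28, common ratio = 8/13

For |r| < 1, S = a / (1 - r)
S = 28 / (1 - (8/13))
S = 28 / (5/13)
S = 364/5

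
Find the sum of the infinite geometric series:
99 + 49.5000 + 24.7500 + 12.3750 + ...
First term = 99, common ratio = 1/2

For |r| < 1, S = a / (1 - r)
S = 99 / (1 - (1/2))
S = 99 / (1/2)
S = 198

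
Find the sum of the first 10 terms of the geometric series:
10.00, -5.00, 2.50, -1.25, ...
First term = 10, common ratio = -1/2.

Sₙ = a(1 - rⁿ) / (1 - r)
S_10 = 10(1 - (-1/2)^10) / (1 - (-1/2))
S_10 = 10(1 - (1/1024)) / (3/2)
S_10 = 1705/256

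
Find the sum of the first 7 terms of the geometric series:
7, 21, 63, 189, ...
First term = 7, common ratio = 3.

Sₙ = a(1 - rⁿ) / (1 - r)
S_7 = 7(1 - 3^7) / (1 - 3)
S_7 = 7(1 - 2187) / (-2)
S_7 = 7651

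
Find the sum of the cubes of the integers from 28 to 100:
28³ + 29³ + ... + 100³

Use ∑_{k=1}^{n} k³ = [n(n+1)/2]², then subtract the first 27 terms.
∑_{k=1}^{100} k³ = [100×101/2]² = 5050² = 25502500
∑_{k=1}^{27} k³ = [27×28/2]² = 378² = 142884
∑_{k=28}^{100} k³ = 25502500 - 142884 = 25359616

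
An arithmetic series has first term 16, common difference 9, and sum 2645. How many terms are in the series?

Using S = n/2 × [2a + (n-1)d]
2645 = n/2 × [2(16) + (n-1)(9)]
2645 = n/2 × [32 + 9n - 9]
5290 = n × [23 + 9n]
9n² + (23)n - 5290 = 0
Discriminant: Δ = (23)² - 4(9)(-5290) = 529 + 190440 = 190969
√Δ = 437
n = [-(23) + √Δ] / (2·9) = (-23 + 437) / 18 = 414 / 18 = 23
(The negative root is discarded since n must be a positive integer.)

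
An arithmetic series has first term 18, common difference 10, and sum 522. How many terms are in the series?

Using S = n/2 × [2a + (n-1)d]
522 = n/2 × [2(18) + (n-1)(10)]
522 = n/2 × [36 + 10n - 10]
1044 = n × [26 + 10n]
10n² + (26)n - 1044 = 0
Discriminant: Δ = (26)² - 4(10)(-1044) = 676 + 41760 = 42436
√Δ = 206
n = [-(26) + √Δ] / (2·10) = (-26 + 206) / 20 = 180 / 20 = 9
(The negative root is discarded since n must be a positive integer.)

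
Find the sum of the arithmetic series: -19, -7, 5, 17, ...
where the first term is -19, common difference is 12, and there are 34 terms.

Sₙ = n/2 × (first + last)
Last term = a + (n-1)d = -19 + (34-1)×12 = 377
S_34 = 34/2 × (-19 + 377)
S_34 = 34/2 × 358 = 6086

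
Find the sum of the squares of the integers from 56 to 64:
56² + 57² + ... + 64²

Use ∑_{k=1}^{n} k² = n(n+1)(2n+1)/6, then subtract the first 55 terms.
∑_{k=1}^{64} k² = 64×65×129/6 = 89440
∑_{k=1}^{55} k² = 55×56×111/6 = 56980
∑_{k=56}^{64} k² = 89440 - 56980 = 32460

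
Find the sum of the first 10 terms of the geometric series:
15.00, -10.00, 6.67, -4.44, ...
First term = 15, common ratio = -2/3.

Sₙ = a(1 - rⁿ) / (1 - r)
S_10 = 15(1 - (-2/3)^10) / (1 - (-2/3))
S_10 = 15(1 - (1024/59049)) / (5/3)
S_10 = 58025/6561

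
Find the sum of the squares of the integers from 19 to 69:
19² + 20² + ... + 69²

Use ∑_{k=1}^{n} k² = n(n+1)(2n+1)/6, then subtract the first 18 terms.
∑_{k=1}^{69} k² = 69×70×139/6 = 111895
∑_{k=1}^{18} k² = 18×19×37/6 = 2109
∑_{k=19}^{69} k² = 111895 - 2109 = 109786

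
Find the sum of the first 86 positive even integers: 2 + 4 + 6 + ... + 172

Sum of first n even numbers = n(n+1)
= 86×87
= 7482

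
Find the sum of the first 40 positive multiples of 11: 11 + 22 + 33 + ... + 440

Factor out 11: = 11(1 + 2 + ... + 40) = 11 × n(n+1)/2
= 11 × 40×41/2
= 11 × 820
= 9020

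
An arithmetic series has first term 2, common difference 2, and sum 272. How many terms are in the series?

Using S = n/2 × [2a + (n-1)d]
272 = n/2 × [2(2) + (n-1)(2)]
272 = n/2 × [4 + 2n - 2]
544 = n × [2 + 2n]
2n² + (2)n - 544 = 0
Discriminant: Δ = (2)² - 4(2)(-544) = 4 + 4352 = 4356
√Δ = 66
n = [-(2) + √Δ] / (2·2) = (-2 + 66) / 4 = 64 / 4 = 16
(The negative root is discarded since n must be a positive integer.)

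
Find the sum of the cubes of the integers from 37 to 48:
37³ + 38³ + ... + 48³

Use ∑_{k=1}^{n} k³ = [n(n+1)/2]², then subtract the first 36 terms.
∑_{k=1}^{48} k³ = [48×49/2]² = 1176² = 1382976
∑_{k=1}^{36} k³ = [36×37/2]² = 666² = 443556
∑_{k=37}^{48} k³ = 1382976 - 443556 = 939420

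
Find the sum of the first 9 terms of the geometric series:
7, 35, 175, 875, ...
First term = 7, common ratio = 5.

Sₙ = a(1 - rⁿ) / (1 - r)
S_9 = 7(1 - 5^9) / (1 - 5)
S_9 = 7(1 - 1953125) / (-4)
S_9 = 3417967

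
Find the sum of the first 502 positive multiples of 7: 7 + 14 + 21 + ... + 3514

Factor out 7: = 7(1 + 2 + ... + 502) = 7 × n(n+1)/2
= 7 × 502×503/2
= 7 × 126253
= 883771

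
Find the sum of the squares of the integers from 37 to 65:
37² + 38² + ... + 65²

Use ∑_{k=1}^{n} k² = n(n+1)(2n+1)/6, then subtract the first 36 terms.
∑_{k=1}^{65} k² = 65×66×131/6 = 93665
∑_{k=1}^{36} k² = 36×37×73/6 = 16206
∑_{k=37}^{65} k² = 93665 - 16206 = 77459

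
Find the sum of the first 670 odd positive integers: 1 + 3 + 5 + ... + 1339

Sum of first n odd numbers = n²
= 670²
= 448900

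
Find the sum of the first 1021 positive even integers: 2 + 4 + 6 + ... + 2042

Sum of first n even numbers = n(n+1)
= 1021×1022
= 1043462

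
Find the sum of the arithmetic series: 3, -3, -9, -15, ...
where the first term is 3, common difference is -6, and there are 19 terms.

Sₙ = n/2 × (first + last)
Last term = a + (n-1)d = 3 + (19-1)×(-6) = -105
S_19 = 19/2 × (3 + (-105))
S_19 = 19/2 × (-102) = -969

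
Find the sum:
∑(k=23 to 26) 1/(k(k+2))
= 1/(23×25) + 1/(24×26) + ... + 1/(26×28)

Partial fractions: 1/(k(k+2)) = (1/2)[1/k - 1/(k+2)]
Telescoping leaves the first two and last two terms:
= (1/2)[1/23 + 1/24 - 1/27 - 1/28]
= 431/69552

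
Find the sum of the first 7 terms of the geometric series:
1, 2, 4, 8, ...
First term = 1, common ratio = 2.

Sₙ = a(1 - rⁿ) / (1 - r)
S_7 = 1(1 - 2^7) / (1 - 2)
S_7 = 1(1 - 128) / (-1)
S_7 = 127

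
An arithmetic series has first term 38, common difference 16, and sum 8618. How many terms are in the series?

Using S = n/2 × [2a + (n-1)d]
8618 = n/2 × [2(38) + (n-1)(16)]
8618 = n/2 × [76 + 16n - 16]
17236 = n × [60 + 16n]
16n² + (60)n - 17236 = 0
Discriminant: Δ = (60)² - 4(16)(-17236) = 3600 + 1103104 = 1106704
√Δ = 1052
n = [-(60) + √Δ] / (2·16) = (-60 + 1052) / 32 = 992 / 32 = 31
(The negative root is discarded since n must be a positive integer.)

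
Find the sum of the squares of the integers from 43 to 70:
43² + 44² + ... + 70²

Use ∑_{k=1}^{n} k² = n(n+1)(2n+1)/6, then subtract the first 42 terms.
∑_{k=1}^{70} k² = 70×71×141/6 = 116795
∑_{k=1}^{42} k² = 42×43×85/6 = 25585
∑_{k=43}^{70} k² = 116795 - 25585 = 91210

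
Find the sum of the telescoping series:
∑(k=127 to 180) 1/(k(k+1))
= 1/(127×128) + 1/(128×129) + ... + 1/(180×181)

Partial fractions: 1/(k(k+1)) = 1/k - 1/(k+1)
The series telescopes:
= (1/127 - 1/128) + (1/128 - 1/129) + ... + (1/180 - 1/181)
= 1/127 - 1/181
= 54/22987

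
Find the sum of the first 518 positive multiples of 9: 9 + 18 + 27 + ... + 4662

Factor out 9: = 9(1 + 2 + ... + 518) = 9 × n(n+1)/2
= 9 × 518×519/2
= 9 × 134421
= 1209789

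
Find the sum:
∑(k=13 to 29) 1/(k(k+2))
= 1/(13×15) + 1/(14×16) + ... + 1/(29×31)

Partial fractions: 1/(k(k+2)) = (1/2)[1/k - 1/(k+2)]
Telescoping leaves the first two and last two terms:
= (1/2)[1/13 + 1/14 - 1/30 - 1/31]
= 1751/42315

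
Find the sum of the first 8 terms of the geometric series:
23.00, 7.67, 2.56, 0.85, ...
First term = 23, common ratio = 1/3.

Sₙ = a(1 - rⁿ) / (1 - r)
S_8 = 23(1 - (1/3)^8) / (1 - (1/3))
S_8 = 23(1 - (1/6561)) / (2/3)
S_8 = 75440/2187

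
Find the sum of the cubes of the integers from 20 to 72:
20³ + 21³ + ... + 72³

Use ∑_{k=1}^{n} k³ = [n(n+1)/2]², then subtract the first 19 terms.
∑_{k=1}^{72} k³ = [72×73/2]² = 2628² = 6906384
∑_{k=1}^{19} k³ = [19×20/2]² = 190² = 36100
∑_{k=20}^{72} k³ = 6906384 - 36100 = 6870284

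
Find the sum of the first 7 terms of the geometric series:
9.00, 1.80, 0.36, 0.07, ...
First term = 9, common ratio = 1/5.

Sₙ = a(1 - rⁿ) / (1 - r)
S_7 = 9(1 - (1/5)^7) / (1 - (1/5))
S_7 = 9(1 - (1/78125)) / (4/5)
S_7 = 175779/15625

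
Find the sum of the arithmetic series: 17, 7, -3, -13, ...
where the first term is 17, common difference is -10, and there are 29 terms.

Sₙ = n/2 × (first + last)
Last term = a + (n-1)d = 17 + (29-1)×(-10) = -263
S_29 = 29/2 × (17 + (-263))
S_29 = 29/2 × (-246) = -3567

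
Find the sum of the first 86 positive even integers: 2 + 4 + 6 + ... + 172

Sum of first n even numbers = n(n+1)
= 86×87
= 7482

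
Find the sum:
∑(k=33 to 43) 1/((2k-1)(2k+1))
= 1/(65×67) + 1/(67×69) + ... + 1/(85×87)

Partial fractions: 1/((2k-1)(2k+1)) = (1/2)[1/(2k-1) - 1/(2k+1)]
The series telescopes:
= (1/2)[1/65 - 1/87]
= 11/5655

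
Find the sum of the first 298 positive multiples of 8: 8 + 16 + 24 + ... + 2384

Factor out 8: = 8(1 + 2 + ... + 298) = 8 × n(n+1)/2
= 8 × 298×299/2
= 8 × 44551
= 356408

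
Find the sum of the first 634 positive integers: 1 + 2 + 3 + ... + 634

Formula: ∑k = n(n+1)/2
= 634×635/2
= 402590/2
= 201295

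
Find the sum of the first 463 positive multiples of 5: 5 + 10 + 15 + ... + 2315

Factor out 5: = 5(1 + 2 + ... + 463) = 5 × n(n+1)/2
= 5 × 463×464/2
= 5 × 107416
= 537080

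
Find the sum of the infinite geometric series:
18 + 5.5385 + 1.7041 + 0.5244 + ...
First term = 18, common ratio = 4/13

For |r| < 1, S = a / (1 - r)
S = 18 / (1 - (4/13))
S = 18 / (9/13)
S = 26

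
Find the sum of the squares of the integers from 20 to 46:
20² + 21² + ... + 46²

Use ∑_{k=1}^{n} k² = n(n+1)(2n+1)/6, then subtract the first 19 terms.
∑_{k=1}^{46} k² = 46×47×93/6 = 33511
∑_{k=1}^{19} k² = 19×20×39/6 = 2470
∑_{k=20}^{46} k² = 33511 - 2470 = 31041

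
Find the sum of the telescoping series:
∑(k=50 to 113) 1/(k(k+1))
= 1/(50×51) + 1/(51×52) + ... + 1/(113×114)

Partial fractions: 1/(k(k+1)) = 1/k - 1/(k+1)
The series telescopes:
= (1/50 - 1/51) + (1/51 - 1/52) + ... + (1/113 - 1/114)
= 1/50 - 1/114
= 16/1425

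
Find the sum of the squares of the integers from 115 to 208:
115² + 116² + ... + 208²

Use ∑_{k=1}^{n} k² = n(n+1)(2n+1)/6, then subtract the first 114 terms.
∑_{k=1}^{208} k² = 208×209×417/6 = 3021304
∑_{k=1}^{114} k² = 114×115×229/6 = 500365
∑_{k=115}^{208} k² = 3021304 - 500365 = 2520939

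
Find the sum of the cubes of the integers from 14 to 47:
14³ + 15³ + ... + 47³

Use ∑_{k=1}^{n} k³ = [n(n+1)/2]², then subtract the first 13 terms.
∑_{k=1}^{47} k³ = [47×48/2]² = 1128² = 1272384
∑_{k=1}^{13} k³ = [13×14/2]² = 91² = 8281
∑_{k=14}^{47} k³ = 1272384 - 8281 = 1264103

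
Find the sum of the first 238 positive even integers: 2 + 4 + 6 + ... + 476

Sum of first n even numbers = n(n+1)
= 238×239
= 56882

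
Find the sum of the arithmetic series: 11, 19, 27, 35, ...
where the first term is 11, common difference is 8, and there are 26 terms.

Sₙ = n/2 × (first + last)
Last term = a + (n-1)d = 11 + (26-1)×8 = 211
S_26 = 26/2 × (11 + 211)
S_26 = 26/2 × 222 = 2886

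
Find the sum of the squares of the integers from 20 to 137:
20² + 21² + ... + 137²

Use ∑_{k=1}^{n} k² = n(n+1)(2n+1)/6, then subtract the first 19 terms.
∑_{k=1}^{137} k² = 137×138×275/6 = 866525
∑_{k=1}^{19} k² = 19×20×39/6 = 2470
∑_{k=20}^{137} k² = 866525 - 2470 = 864055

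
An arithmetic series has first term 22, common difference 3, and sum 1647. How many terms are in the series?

Using S = n/2 × [2a + (n-1)d]
1647 = n/2 × [2(22) + (n-1)(3)]
1647 = n/2 × [44 + 3n - 3]
3294 = n × [41 + 3n]
3n² + (41)n - 3294 = 0
Discriminant: Δ = (41)² - 4(3)(-3294) = 1681 + 39528 = 41209
√Δ = 203
n = [-(41) + √Δ] / (2·3) = (-41 + 203) / 6 = 162 / 6 = 27
(The negative root is discarded since n must be a positive integer.)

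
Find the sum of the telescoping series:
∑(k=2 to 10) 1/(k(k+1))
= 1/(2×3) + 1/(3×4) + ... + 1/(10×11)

Partial fractions: 1/(k(k+1)) = 1/k - 1/(k+1)
The series telescopes:
= (1/2 - 1/3) + (1/3 - 1/4) + ... + (1/10 - 1/11)
= 1/2 - 1/11
= 9/22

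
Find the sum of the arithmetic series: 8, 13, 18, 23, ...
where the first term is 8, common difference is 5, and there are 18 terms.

Sₙ = n/2 × (first + last)
Last term = a + (n-1)d = 8 + (18-1)×5 = 93
S_18 = 18/2 × (8 + 93)
S_18 = 18/2 × 101 = 909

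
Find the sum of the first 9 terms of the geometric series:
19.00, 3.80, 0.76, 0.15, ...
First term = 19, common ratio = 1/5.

Sₙ = a(1 - rⁿ) / (1 - r)
S_9 = 19(1 - (1/5)^9) / (1 - (1/5))
S_9 = 19(1 - (1/1953125)) / (4/5)
S_9 = 9277339/390625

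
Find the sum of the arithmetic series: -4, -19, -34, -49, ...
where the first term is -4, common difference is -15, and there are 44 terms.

Sₙ = n/2 × (first + last)
Last term = a + (n-1)d = -4 + (44-1)×(-15) = -649
S_44 = 44/2 × (-4 + (-649))
S_44 = 44/2 × (-653) = -14366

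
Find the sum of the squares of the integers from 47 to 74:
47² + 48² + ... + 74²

Use ∑_{k=1}^{n} k² = n(n+1)(2n+1)/6, then subtract the first 46 terms.
∑_{k=1}^{74} k² = 74×75×149/6 = 137825
∑_{k=1}^{46} k² = 46×47×93/6 = 33511
∑_{k=47}^{74} k² = 137825 - 33511 = 104314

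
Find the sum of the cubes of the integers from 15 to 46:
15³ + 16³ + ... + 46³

Use ∑_{k=1}^{n} k³ = [n(n+1)/2]², then subtract the first 14 terms.
∑_{k=1}^{46} k³ = [46×47/2]² = 1081² = 1168561
∑_{k=1}^{14} k³ = [14×15/2]² = 105² = 11025
∑_{k=15}^{46} k³ = 1168561 - 11025 = 1157536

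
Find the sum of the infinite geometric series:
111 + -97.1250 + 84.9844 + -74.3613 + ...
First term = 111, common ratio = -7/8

For |r| < 1, S = a / (1 - r)
S = 111 / (1 - (-7/8))
S = 111 / (15/8)
S = 296/5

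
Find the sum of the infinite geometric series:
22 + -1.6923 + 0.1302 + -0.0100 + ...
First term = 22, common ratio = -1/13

For |r| < 1, S = a / (1 - r)
S = 22 / (1 - (-1/13))
S = 22 / (14/13)
S = 143/7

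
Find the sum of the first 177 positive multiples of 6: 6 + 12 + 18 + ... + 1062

Factor out 6: = 6(1 + 2 + ... + 177) = 6 × n(n+1)/2
= 6 × 177×178/2
= 6 × 15753
= 94518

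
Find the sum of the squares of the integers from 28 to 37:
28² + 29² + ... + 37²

Use ∑_{k=1}^{n} k² = n(n+1)(2n+1)/6, then subtract the first 27 terms.
∑_{k=1}^{37} k² = 37×38×75/6 = 17575
∑_{k=1}^{27} k² = 27×28×55/6 = 6930
∑_{k=28}^{37} k² = 17575 - 6930 = 10645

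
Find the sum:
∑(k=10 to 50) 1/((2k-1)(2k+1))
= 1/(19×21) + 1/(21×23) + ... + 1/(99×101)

Partial fractions: 1/((2k-1)(2k+1)) = (1/2)[1/(2k-1) - 1/(2k+1)]
The series telescopes:
= (1/2)[1/19 - 1/101]
= 41/1919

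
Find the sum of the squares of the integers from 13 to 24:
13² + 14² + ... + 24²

Use ∑_{k=1}^{n} k² = n(n+1)(2n+1)/6, then subtract the first 12 terms.
∑_{k=1}^{24} k² = 24×25×49/6 = 4900
∑_{k=1}^{12} k² = 12×13×25/6 = 650
∑_{k=13}^{24} k² = 4900 - 650 = 4250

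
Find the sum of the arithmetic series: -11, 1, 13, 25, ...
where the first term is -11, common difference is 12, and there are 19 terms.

Sₙ = n/2 × (first + last)
Last term = a + (n-1)d = -11 + (19-1)×12 = 205
S_19 = 19/2 × (-11 + 205)
S_19 = 19/2 × 194 = 1843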